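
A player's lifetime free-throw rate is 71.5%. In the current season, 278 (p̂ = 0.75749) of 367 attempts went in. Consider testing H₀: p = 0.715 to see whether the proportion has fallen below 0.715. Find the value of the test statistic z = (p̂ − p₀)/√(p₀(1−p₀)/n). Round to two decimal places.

z = 1.80

p̂ = 278/367 = 0.7575.
SE = √(p₀(1−p₀)/n) = √(0.20378/367) = 0.0236.
z = (0.7575 − 0.715)/0.0236 = 0.0425/0.0236 = 1.80.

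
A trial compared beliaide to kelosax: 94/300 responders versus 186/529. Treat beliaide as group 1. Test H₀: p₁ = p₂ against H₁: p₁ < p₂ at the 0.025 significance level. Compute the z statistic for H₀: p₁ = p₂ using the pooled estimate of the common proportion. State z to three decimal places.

z = -1.120

p̂₁ = 94/300 ≈ 0.31333, p̂₂ = 186/529 ≈ 0.35161.
Pooled p̂ = (94+186)/(300+529) = 280/829 = 0.33776.
SE = √(0.223677 × 0.00522369) = 0.03418.
z = (0.31333 − 0.35161)/0.03418 = -0.03828/0.03418 = -1.120.
p-value = P(Z < -1.120) ≈ 0.1314, so at α = 0.025 we fail to reject H₀.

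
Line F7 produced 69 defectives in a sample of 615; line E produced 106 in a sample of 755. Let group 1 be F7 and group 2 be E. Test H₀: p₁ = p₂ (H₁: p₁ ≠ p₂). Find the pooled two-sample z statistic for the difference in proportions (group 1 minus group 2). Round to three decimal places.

p̂₁ = 69/615 = 0.11220, p̂₂ = 106/755 = 0.14040.
Pooled p̂ = (69+106)/(615+755) = 175/1370 = 0.12774.
SE = √(0.11142 × 0.00295052) = 0.01813.
z = (0.11220 − 0.14040)/0.01813 = -0.02820/0.01813 = -1.555.
p-value = 2·P(Z > 1.555) ≈ 0.1198.

z = -1.555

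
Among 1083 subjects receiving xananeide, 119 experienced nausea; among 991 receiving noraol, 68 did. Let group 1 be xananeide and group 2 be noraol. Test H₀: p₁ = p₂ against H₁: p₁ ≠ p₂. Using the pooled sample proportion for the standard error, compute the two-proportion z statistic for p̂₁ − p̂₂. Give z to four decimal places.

p̂₁ = 119/1083 = 0.1098800, p̂₂ = 68/991 = 0.0686176.
Pooled p̂ = (119+68)/(1083+991) = 187/2074 = 0.0901639.
SE = √(0.0820344 × 0.00193244) = 0.0125907.
z = (0.1098800 − 0.0686176)/0.0125907 = 0.0412624/0.0125907 = 3.2772.

z = 3.2772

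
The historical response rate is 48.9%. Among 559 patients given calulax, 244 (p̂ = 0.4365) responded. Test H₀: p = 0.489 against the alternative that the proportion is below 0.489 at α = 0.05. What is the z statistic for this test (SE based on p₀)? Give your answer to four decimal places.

p̂ = 244/559 = 0.436494.
Under H₀, SE = √(0.489·0.511/559) = √(0.000447011) = 0.021143.
z = (0.436494 − 0.489)/0.021143 = -0.052506/0.021143 = -2.4834.
p-value = P(Z < -2.483) ≈ 0.0065; since p < α = 0.05, reject H₀.

z = -2.4834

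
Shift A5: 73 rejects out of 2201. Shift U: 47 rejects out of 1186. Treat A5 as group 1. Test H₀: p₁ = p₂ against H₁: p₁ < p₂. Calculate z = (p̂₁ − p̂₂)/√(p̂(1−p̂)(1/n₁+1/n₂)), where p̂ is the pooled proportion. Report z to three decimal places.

z = -0.970

p̂₁ = 73/2201 ≈ 0.03317, p̂₂ = 47/1186 ≈ 0.03963.
Pooled p̂ = (73+47)/(2201+1186) = 120/3387 = 0.03543.
SE = √(0.0341743 × 0.00129751) = 0.00666.
z = (0.03317 − 0.03963)/0.00666 = -0.00646/0.00666 = -0.970.
p-value = P(Z < -0.970) ≈ 0.1659.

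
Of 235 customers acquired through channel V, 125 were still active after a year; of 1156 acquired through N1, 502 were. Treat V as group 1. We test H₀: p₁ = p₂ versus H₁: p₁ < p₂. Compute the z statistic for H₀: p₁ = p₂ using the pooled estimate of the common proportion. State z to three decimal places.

p̂₁ = 125/235 ≈ 0.53191, p̂₂ = 502/1156 ≈ 0.43426.
Pooled p̂ = (125+502)/(235+1156) = 627/1391 = 0.45075.
SE = √(p̂(1−p̂)(1/n₁+1/n₂)) = √(0.45075·0.54925·0.00512037) = √(0.00126768) = 0.03560.
z = (0.53191 − 0.43426)/0.03560 = 0.09765/0.03560 = 2.743.
p-value = P(Z < 2.743) ≈ 0.9970.

z = 2.743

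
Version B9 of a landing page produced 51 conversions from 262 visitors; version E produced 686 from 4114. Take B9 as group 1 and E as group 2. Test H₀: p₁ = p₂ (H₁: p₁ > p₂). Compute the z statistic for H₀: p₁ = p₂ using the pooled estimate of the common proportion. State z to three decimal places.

z = 1.170

p̂₁ = 51/262 ≈ 0.19466, p̂₂ = 686/4114 ≈ 0.16675.
Pooled p̂ = (51+686)/(262+4114) = 737/4376 = 0.16842.
SE = √(0.140054 × 0.00405987) = 0.02385.
z = (0.19466 − 0.16675)/0.02385 = 0.02791/0.02385 = 1.170.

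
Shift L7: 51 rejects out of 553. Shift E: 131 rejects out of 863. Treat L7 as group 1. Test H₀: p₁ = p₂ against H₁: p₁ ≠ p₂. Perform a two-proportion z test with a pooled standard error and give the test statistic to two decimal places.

z = -3.27

p̂₁ = 51/553 = 0.0922, p̂₂ = 131/863 = 0.1518.
Pooled p̂ = (51+131)/(553+863) = 182/1416 = 0.1285.
SE = √(0.112011 × 0.00296707) = 0.0182.
z = (0.0922 − 0.1518)/0.0182 = -0.0596/0.0182 = -3.27.
Two-sided p-value ≈ 2·Φ(−3.268) = 0.0011.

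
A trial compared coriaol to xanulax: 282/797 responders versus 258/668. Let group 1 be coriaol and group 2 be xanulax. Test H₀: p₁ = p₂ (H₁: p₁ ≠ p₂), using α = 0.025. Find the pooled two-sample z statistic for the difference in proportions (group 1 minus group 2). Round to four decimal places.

z = -1.2803

p̂₁ = 282/797 = 0.3538269, p̂₂ = 258/668 = 0.3862275.
Pooled p̂ = (282+258)/(797+668) = 540/1465 = 0.3686007.
SE = √(0.232734 × 0.00275171) = 0.0253065.
z = (0.3538269 − 0.3862275)/0.0253065 = -0.0324006/0.0253065 = -1.2803.
Two-sided p-value ≈ 2·Φ(−1.280) = 0.2004; since p > α = 0.025, fail to reject H₀.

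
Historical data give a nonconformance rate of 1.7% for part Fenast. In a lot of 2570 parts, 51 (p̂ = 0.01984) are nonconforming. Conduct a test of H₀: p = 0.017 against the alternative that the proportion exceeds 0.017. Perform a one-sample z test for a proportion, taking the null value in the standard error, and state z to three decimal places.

z = 1.115

p̂ = 51/2570 = 0.019844.
SE = √(p₀(1−p₀)/n) = √(0.016711/2570) = 0.002550.
z = (0.019844 − 0.017)/0.002550 = 0.002844/0.002550 = 1.115.
p-value = P(Z > 1.115) ≈ 0.1323.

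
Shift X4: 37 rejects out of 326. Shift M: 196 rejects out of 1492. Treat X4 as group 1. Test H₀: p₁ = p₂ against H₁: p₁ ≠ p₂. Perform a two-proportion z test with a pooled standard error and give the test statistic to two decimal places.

z = -0.87

p̂₁ = 37/326 ≈ 0.11350, p̂₂ = 196/1492 ≈ 0.13137.
Pooled p̂ = (37+196)/(326+1492) = 233/1818 = 0.12816.
SE = √(0.111737 × 0.00373773) = 0.02044.
z = (0.11350 − 0.13137)/0.02044 = -0.01787/0.02044 = -0.87.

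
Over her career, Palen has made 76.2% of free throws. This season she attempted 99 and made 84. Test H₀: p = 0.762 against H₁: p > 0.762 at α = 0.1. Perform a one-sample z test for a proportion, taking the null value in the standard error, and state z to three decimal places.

p̂ = 84/99 ≈ 0.84848.
Standard error under H₀: √(0.762×0.238/99) = 0.04280.
z = (0.84848 − 0.762)/0.04280 = 0.08648/0.04280 = 2.021.
p-value = P(Z > 2.021) ≈ 0.0217. With α = 0.1, reject H₀.

z = 2.021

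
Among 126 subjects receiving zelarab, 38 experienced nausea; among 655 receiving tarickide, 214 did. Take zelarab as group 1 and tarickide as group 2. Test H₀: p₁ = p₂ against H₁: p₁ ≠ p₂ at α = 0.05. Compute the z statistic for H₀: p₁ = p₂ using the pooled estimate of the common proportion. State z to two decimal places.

p̂₁ = 38/126 = 0.3016, p̂₂ = 214/655 = 0.3267.
Pooled p̂ = (38+214)/(126+655) = 252/781 = 0.3227.
SE = √(p̂(1−p̂)(1/n₁+1/n₂)) = √(0.3227·0.6773·0.00946323) = √(0.0020682) = 0.0455.
z = (0.3016 − 0.3267)/0.0455 = -0.0251/0.0455 = -0.55.
p-value = 2·P(Z > 0.553) ≈ 0.5805, so at α = 0.05 we fail to reject H₀.

z = -0.55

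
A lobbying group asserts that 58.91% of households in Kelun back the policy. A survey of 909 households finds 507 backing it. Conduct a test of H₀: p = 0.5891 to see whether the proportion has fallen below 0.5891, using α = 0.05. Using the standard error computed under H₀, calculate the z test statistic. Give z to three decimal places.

p̂ = 507/909 ≈ 0.557756.
SE = √(p₀(1−p₀)/n) = √(0.24206/909) = 0.016319.
z = (0.557756 − 0.5891)/0.016319 = -0.031344/0.016319 = -1.921.
p-value = P(Z < -1.921) ≈ 0.0274; since p < α = 0.05, reject H₀.

z = -1.921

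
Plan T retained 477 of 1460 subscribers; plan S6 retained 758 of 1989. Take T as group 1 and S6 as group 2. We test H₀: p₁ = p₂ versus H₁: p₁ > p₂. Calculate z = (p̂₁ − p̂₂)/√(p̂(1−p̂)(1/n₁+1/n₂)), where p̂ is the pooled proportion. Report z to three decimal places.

z = -3.291

p̂₁ = 477/1460 = 0.326712, p̂₂ = 758/1989 = 0.381096.
Pooled p̂ = (477+758)/(1460+1989) = 1235/3449 = 0.358075.
SE = √(0.229857 × 0.0011877) = 0.016523.
z = (0.326712 − 0.381096)/0.016523 = -0.054384/0.016523 = -3.291.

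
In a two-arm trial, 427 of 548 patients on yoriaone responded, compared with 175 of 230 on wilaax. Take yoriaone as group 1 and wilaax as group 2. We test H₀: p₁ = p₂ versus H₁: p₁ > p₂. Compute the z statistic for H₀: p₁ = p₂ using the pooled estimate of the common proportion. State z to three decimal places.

p̂₁ = 427/548 = 0.77920, p̂₂ = 175/230 = 0.76087.
Pooled p̂ = (427+175)/(548+230) = 602/778 = 0.77378.
SE = √(p̂(1−p̂)(1/n₁+1/n₂)) = √(0.77378·0.22622·0.00617264) = √(0.00108049) = 0.03287.
z = (0.77920 − 0.76087)/0.03287 = 0.01833/0.03287 = 0.558.
p-value = P(Z > 0.558) ≈ 0.2886.

z = 0.558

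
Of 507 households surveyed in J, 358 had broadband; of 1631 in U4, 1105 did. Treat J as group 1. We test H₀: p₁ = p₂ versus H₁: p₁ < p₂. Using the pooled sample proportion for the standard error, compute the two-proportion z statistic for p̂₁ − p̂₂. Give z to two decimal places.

z = 1.21

p̂₁ = 358/507 = 0.7061, p̂₂ = 1105/1631 = 0.6775.
Pooled p̂ = (358+1105)/(507+1631) = 1463/2138 = 0.6843.
SE = √(0.216039 × 0.00258551) = 0.0236.
z = (0.7061 − 0.6775)/0.0236 = 0.0286/0.0236 = 1.21.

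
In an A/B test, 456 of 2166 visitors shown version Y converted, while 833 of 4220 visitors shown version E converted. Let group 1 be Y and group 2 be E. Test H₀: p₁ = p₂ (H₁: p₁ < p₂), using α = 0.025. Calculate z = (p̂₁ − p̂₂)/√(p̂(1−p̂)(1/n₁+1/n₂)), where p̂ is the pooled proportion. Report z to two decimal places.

z = 1.24

p̂₁ = 456/2166 = 0.2105, p̂₂ = 833/4220 = 0.1974.
Pooled p̂ = (456+833)/(2166+4220) = 1289/6386 = 0.2018.
SE = √(0.161105 × 0.000698647) = 0.0106.
z = (0.2105 − 0.1974)/0.0106 = 0.0131/0.0106 = 1.24.
p-value = P(Z < 1.238) ≈ 0.8921. With α = 0.025, fail to reject H₀.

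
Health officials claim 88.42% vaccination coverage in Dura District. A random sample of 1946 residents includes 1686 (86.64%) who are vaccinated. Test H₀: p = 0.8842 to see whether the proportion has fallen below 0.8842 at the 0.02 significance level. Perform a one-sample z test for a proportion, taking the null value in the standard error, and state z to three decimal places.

p̂ = 1686/1946 = 0.866393.
Standard error under H₀: √(0.8842×0.1158/1946) = 0.007254.
z = (0.866393 − 0.8842)/0.007254 = -0.017807/0.007254 = -2.455.
p-value = P(Z < -2.455) ≈ 0.0070, so at α = 0.02 we reject H₀.

z = -2.455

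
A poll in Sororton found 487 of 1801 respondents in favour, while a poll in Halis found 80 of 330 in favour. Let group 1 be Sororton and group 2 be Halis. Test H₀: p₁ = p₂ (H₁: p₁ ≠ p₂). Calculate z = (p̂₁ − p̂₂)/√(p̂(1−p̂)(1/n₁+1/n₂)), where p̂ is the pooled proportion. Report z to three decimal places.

p̂₁ = 487/1801 = 0.270405, p̂₂ = 80/330 = 0.242424.
Pooled p̂ = (487+80)/(1801+330) = 567/2131 = 0.266072.
SE = √(0.195278 × 0.00358555) = 0.026461.
z = (0.270405 − 0.242424)/0.026461 = 0.027981/0.026461 = 1.057.

z = 1.057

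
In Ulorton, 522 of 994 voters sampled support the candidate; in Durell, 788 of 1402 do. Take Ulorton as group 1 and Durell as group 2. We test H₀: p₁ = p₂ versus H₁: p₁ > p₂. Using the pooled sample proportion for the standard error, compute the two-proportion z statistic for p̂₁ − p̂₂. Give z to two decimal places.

p̂₁ = 522/994 ≈ 0.5252, p̂₂ = 788/1402 ≈ 0.5621.
Pooled p̂ = (522+788)/(994+1402) = 1310/2396 = 0.5467.
SE = √(0.247815 × 0.0017193) = 0.0206.
z = (0.5252 − 0.5621)/0.0206 = -0.0369/0.0206 = -1.79.
p-value = P(Z > -1.788) ≈ 0.9631.

z = -1.79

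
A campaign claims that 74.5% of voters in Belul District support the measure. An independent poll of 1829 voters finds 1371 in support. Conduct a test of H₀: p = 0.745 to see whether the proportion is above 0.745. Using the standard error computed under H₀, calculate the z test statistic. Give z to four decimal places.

z = 0.4504

p̂ = 1371/1829 = 0.749590.
Standard error under H₀: √(0.745×0.255/1829) = 0.010192.
z = (0.749590 − 0.745)/0.010192 = 0.004590/0.010192 = 0.4504.
p-value = P(Z > 0.450) ≈ 0.3262.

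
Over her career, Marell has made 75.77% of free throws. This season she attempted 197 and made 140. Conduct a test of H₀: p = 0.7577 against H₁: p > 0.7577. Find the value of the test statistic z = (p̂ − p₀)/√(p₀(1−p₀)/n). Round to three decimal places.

z = -1.541

p̂ = 140/197 = 0.71066.
SE = √(p₀(1−p₀)/n) = √(0.18359/197) = 0.03053.
z = (0.71066 − 0.7577)/0.03053 = -0.04704/0.03053 = -1.541.
p-value = P(Z > -1.541) ≈ 0.9383.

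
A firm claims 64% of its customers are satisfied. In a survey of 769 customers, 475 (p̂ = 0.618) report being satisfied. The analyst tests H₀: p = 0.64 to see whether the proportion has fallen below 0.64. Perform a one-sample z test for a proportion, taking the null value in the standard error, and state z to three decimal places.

z = -1.289

p̂ = 475/769 = 0.61769.
SE = √(p₀(1−p₀)/n) = √(0.2304/769) = 0.01731.
z = (0.61769 − 0.64)/0.01731 = -0.02231/0.01731 = -1.289.
p-value = P(Z < -1.289) ≈ 0.0987.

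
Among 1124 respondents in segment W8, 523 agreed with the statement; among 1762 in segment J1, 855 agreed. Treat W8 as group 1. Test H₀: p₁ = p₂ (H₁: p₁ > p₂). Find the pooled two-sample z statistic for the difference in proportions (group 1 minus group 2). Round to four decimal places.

p̂₁ = 523/1124 ≈ 0.4653025, p̂₂ = 855/1762 ≈ 0.4852440.
Pooled p̂ = (523+855)/(1124+1762) = 1378/2886 = 0.4774775.
SE = √(0.249493 × 0.00145722) = 0.0190674.
z = (0.4653025 − 0.4852440)/0.0190674 = -0.0199415/0.0190674 = -1.0458.
p-value = P(Z > -1.046) ≈ 0.8522.

z = -1.0458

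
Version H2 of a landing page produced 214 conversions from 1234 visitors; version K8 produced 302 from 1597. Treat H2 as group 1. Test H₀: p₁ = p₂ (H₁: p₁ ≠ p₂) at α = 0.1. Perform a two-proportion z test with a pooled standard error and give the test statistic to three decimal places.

z = -1.072

p̂₁ = 214/1234 ≈ 0.17342, p̂₂ = 302/1597 ≈ 0.18910.
Pooled p̂ = (214+302)/(1234+1597) = 516/2831 = 0.18227.
SE = √(0.149046 × 0.00143655) = 0.01463.
z = (0.17342 − 0.18910)/0.01463 = -0.01568/0.01463 = -1.072.
Two-sided p-value ≈ 2·Φ(−1.072) = 0.2838; since p > α = 0.1, fail to reject H₀.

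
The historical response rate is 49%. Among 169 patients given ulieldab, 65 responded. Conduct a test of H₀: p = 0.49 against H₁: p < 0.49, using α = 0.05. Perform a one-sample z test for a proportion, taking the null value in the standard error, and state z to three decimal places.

p̂ = 65/169 ≈ 0.38462.
SE = √(p₀(1−p₀)/n) = √(0.2499/169) = 0.03845.
z = (0.38462 − 0.49)/0.03845 = -0.10538/0.03845 = -2.741.
p-value = P(Z < -2.741) ≈ 0.0031; since p < α = 0.05, reject H₀.

z = -2.741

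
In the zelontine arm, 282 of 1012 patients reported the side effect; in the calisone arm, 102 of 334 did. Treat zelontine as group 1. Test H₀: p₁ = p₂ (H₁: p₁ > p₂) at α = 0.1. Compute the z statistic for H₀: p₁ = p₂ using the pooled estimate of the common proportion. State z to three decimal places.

p̂₁ = 282/1012 = 0.27866, p̂₂ = 102/334 = 0.30539.
Pooled p̂ = (282+102)/(1012+334) = 384/1346 = 0.28529.
SE = √(0.2039 × 0.00398215) = 0.02849.
z = (0.27866 − 0.30539)/0.02849 = -0.02673/0.02849 = -0.938.
p-value = P(Z > -0.938) ≈ 0.8259, so at α = 0.1 we fail to reject H₀.

z = -0.938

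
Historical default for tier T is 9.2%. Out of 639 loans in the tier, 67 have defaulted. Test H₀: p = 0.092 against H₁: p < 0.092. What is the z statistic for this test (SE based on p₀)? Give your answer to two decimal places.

z = 1.12

p̂ = 67/639 = 0.10485.
Standard error under H₀: √(0.092×0.908/639) = 0.01143.
z = (0.10485 − 0.092)/0.01143 = 0.01285/0.01143 = 1.12.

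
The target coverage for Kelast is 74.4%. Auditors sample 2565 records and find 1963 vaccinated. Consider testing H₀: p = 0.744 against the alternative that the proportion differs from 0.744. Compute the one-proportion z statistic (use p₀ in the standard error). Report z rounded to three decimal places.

z = 2.472

p̂ = 1963/2565 ≈ 0.765302.
Standard error under H₀: √(0.744×0.256/2565) = 0.008617.
z = (0.765302 − 0.744)/0.008617 = 0.021302/0.008617 = 2.472.
Two-sided p-value ≈ 2·Φ(−2.472) = 0.0134.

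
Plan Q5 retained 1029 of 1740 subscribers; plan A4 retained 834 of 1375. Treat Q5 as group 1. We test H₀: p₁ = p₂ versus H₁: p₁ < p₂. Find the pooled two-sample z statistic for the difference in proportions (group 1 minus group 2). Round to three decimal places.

p̂₁ = 1029/1740 = 0.591379, p̂₂ = 834/1375 = 0.606545.
Pooled p̂ = (1029+834)/(1740+1375) = 1863/3115 = 0.598074.
SE = √(0.240382 × 0.00130199) = 0.017691.
z = (0.591379 − 0.606545)/0.017691 = -0.015166/0.017691 = -0.857.
p-value = P(Z < -0.857) ≈ 0.1956.

z = -0.857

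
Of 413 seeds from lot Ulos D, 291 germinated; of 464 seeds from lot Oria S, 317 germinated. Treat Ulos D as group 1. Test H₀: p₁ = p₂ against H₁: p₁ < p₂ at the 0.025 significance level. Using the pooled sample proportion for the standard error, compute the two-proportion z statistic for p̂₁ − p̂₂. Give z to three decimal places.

z = 0.686

p̂₁ = 291/413 ≈ 0.70460, p̂₂ = 317/464 ≈ 0.68319.
Pooled p̂ = (291+317)/(413+464) = 608/877 = 0.69327.
SE = √(0.212646 × 0.00457648) = 0.03120.
z = (0.70460 − 0.68319)/0.03120 = 0.02141/0.03120 = 0.686.
p-value = P(Z < 0.686) ≈ 0.7538, so at α = 0.025 we fail to reject H₀.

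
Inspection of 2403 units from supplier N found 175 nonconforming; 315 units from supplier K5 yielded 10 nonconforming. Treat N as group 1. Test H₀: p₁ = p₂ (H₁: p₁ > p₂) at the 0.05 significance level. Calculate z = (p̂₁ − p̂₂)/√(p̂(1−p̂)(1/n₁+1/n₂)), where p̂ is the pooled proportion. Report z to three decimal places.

z = 2.722

p̂₁ = 175/2403 = 0.07283, p̂₂ = 10/315 = 0.03175.
Pooled p̂ = (175+10)/(2403+315) = 185/2718 = 0.06806.
SE = √(p̂(1−p̂)(1/n₁+1/n₂)) = √(0.06806·0.93194·0.00359075) = √(0.000227768) = 0.01509.
z = (0.07283 − 0.03175)/0.01509 = 0.04108/0.01509 = 2.722.
p-value = P(Z > 2.722) ≈ 0.0032. With α = 0.05, reject H₀.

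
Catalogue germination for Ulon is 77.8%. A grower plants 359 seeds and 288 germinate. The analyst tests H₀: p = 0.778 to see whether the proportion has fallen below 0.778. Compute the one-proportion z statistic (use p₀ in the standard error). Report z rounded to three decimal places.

z = 1.105

p̂ = 288/359 = 0.80223.
SE = √(p₀(1−p₀)/n) = √(0.17272/359) = 0.02193.
z = (0.80223 − 0.778)/0.02193 = 0.02423/0.02193 = 1.105.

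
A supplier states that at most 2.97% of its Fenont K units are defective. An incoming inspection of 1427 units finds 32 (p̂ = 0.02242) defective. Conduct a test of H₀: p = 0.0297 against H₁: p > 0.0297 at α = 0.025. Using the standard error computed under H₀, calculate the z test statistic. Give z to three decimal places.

z = -1.619

p̂ = 32/1427 = 0.022425.
Standard error under H₀: √(0.0297×0.9703/1427) = 0.004494.
z = (0.022425 − 0.0297)/0.004494 = -0.007275/0.004494 = -1.619.
p-value = P(Z > -1.619) ≈ 0.9473; since p > α = 0.025, fail to reject H₀.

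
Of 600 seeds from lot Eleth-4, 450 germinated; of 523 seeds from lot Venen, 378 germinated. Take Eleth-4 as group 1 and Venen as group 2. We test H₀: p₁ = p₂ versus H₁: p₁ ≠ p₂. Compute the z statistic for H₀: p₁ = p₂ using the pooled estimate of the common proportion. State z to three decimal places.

p̂₁ = 450/600 = 0.75000, p̂₂ = 378/523 = 0.72275.
Pooled p̂ = (450+378)/(600+523) = 828/1123 = 0.73731.
SE = √(0.193684 × 0.00357871) = 0.02633.
z = (0.75000 − 0.72275)/0.02633 = 0.02725/0.02633 = 1.035.

z = 1.035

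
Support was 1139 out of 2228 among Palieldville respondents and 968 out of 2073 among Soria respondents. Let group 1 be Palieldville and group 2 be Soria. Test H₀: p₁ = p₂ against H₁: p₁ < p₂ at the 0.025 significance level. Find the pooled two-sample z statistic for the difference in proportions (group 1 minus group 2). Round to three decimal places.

z = 2.902

p̂₁ = 1139/2228 ≈ 0.51122, p̂₂ = 968/2073 ≈ 0.46696.
Pooled p̂ = (1139+968)/(2228+2073) = 2107/4301 = 0.48989.
SE = √(0.249898 × 0.000931226) = 0.01525.
z = (0.51122 − 0.46696)/0.01525 = 0.04426/0.01525 = 2.902.
p-value = P(Z < 2.902) ≈ 0.9981; since p > α = 0.025, fail to reject H₀.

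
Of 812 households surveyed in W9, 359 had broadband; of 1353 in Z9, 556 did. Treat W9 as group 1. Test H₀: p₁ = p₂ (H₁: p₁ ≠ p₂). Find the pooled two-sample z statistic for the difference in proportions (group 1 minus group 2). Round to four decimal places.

z = 1.4219

p̂₁ = 359/812 ≈ 0.4421182, p̂₂ = 556/1353 ≈ 0.4109387.
Pooled p̂ = (359+556)/(812+1353) = 915/2165 = 0.4226328.
SE = √(0.244014 × 0.00197063) = 0.0219285.
z = (0.4421182 − 0.4109387)/0.0219285 = 0.0311795/0.0219285 = 1.4219.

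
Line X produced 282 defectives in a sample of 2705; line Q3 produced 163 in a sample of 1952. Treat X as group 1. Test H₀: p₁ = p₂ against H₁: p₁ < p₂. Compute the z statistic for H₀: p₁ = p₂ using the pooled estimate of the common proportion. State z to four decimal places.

z = 2.3764

p̂₁ = 282/2705 = 0.1042514, p̂₂ = 163/1952 = 0.0835041.
Pooled p̂ = (282+163)/(2705+1952) = 445/4657 = 0.0955551.
SE = √(p̂(1−p̂)(1/n₁+1/n₂)) = √(0.0955551·0.9044449·0.000881981) = √(7.62246e-05) = 0.0087307.
z = (0.1042514 − 0.0835041)/0.0087307 = 0.0207473/0.0087307 = 2.3764.
p-value = P(Z < 2.376) ≈ 0.9913.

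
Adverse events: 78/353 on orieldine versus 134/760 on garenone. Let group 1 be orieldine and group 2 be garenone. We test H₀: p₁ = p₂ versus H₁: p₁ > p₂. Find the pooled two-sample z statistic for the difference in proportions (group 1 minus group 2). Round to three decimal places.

z = 1.765

p̂₁ = 78/353 ≈ 0.22096, p̂₂ = 134/760 ≈ 0.17632.
Pooled p̂ = (78+134)/(353+760) = 212/1113 = 0.19048.
SE = √(p̂(1−p̂)(1/n₁+1/n₂)) = √(0.19048·0.80952·0.00414865) = √(0.000639701) = 0.02529.
z = (0.22096 − 0.17632)/0.02529 = 0.04464/0.02529 = 1.765.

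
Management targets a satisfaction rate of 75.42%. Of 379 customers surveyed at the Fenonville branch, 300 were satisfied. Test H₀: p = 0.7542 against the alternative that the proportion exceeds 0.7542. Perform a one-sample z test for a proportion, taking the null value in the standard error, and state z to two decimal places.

z = 1.69

p̂ = 300/379 ≈ 0.7916.
Standard error under H₀: √(0.7542×0.2458/379) = 0.0221.
z = (0.7916 − 0.7542)/0.0221 = 0.0374/0.0221 = 1.69.
p-value = P(Z > 1.689) ≈ 0.0456.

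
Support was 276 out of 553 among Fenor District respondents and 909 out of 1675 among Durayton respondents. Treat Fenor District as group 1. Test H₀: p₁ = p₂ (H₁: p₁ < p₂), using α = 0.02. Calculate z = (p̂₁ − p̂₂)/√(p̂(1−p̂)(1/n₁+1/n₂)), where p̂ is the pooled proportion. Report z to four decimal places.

z = -1.7812

p̂₁ = 276/553 ≈ 0.4990958, p̂₂ = 909/1675 ≈ 0.5426866.
Pooled p̂ = (276+909)/(553+1675) = 1185/2228 = 0.5318671.
SE = √(0.248984 × 0.00240533) = 0.0244722.
z = (0.4990958 − 0.5426866)/0.0244722 = -0.0435908/0.0244722 = -1.7812.
p-value = P(Z < -1.781) ≈ 0.0374; since p > α = 0.02, fail to reject H₀.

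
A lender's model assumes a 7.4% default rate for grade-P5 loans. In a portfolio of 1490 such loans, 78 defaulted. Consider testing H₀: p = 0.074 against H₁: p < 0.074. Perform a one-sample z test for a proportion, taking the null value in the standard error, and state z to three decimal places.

p̂ = 78/1490 = 0.05235.
Standard error under H₀: √(0.074×0.926/1490) = 0.00678.
z = (0.05235 − 0.074)/0.00678 = -0.02165/0.00678 = -3.193.

z = -3.193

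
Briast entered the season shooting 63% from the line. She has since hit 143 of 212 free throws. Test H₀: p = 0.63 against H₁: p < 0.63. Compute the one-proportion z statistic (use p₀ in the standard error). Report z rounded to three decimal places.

p̂ = 143/212 ≈ 0.67453.
SE = √(p₀(1−p₀)/n) = √(0.2331/212) = 0.03316.
z = (0.67453 − 0.63)/0.03316 = 0.04453/0.03316 = 1.343.
p-value = P(Z < 1.343) ≈ 0.9103.

z = 1.343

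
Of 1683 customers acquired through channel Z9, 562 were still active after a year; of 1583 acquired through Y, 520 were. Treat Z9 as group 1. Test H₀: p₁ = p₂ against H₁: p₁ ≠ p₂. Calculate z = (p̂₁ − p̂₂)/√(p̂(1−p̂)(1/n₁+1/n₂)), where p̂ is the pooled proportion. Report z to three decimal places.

z = 0.330

p̂₁ = 562/1683 ≈ 0.33393, p̂₂ = 520/1583 ≈ 0.32849.
Pooled p̂ = (562+520)/(1683+1583) = 1082/3266 = 0.33129.
SE = √(0.221538 × 0.00122589) = 0.01648.
z = (0.33393 − 0.32849)/0.01648 = 0.00544/0.01648 = 0.330.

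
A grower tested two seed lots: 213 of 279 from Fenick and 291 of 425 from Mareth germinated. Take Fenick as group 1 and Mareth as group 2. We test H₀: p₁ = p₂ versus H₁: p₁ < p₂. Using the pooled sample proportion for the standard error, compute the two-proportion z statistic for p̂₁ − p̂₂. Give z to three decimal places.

p̂₁ = 213/279 ≈ 0.76344, p̂₂ = 291/425 ≈ 0.68471.
Pooled p̂ = (213+291)/(279+425) = 504/704 = 0.71591.
SE = √(0.203383 × 0.00593717) = 0.03475.
z = (0.76344 − 0.68471)/0.03475 = 0.07873/0.03475 = 2.266.

z = 2.266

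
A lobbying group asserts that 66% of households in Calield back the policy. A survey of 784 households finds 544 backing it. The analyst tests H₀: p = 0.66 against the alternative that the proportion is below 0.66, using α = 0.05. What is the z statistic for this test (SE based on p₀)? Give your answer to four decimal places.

z = 2.0024

p̂ = 544/784 ≈ 0.6938776.
Under H₀, SE = √(0.66·0.34/784) = √(0.000286224) = 0.0169182.
z = (0.6938776 − 0.66)/0.0169182 = 0.0338776/0.0169182 = 2.0024.
p-value = P(Z < 2.002) ≈ 0.9774. With α = 0.05, fail to reject H₀.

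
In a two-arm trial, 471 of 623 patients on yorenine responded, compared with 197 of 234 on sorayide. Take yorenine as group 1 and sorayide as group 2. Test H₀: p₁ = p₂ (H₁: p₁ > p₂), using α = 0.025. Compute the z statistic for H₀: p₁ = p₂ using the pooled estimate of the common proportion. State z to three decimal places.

p̂₁ = 471/623 ≈ 0.75602, p̂₂ = 197/234 ≈ 0.84188.
Pooled p̂ = (471+197)/(623+234) = 668/857 = 0.77946.
SE = √(0.1719 × 0.00587864) = 0.03179.
z = (0.75602 − 0.84188)/0.03179 = -0.08586/0.03179 = -2.701.
p-value = P(Z > -2.701) ≈ 0.9965. With α = 0.025, fail to reject H₀.

z = -2.701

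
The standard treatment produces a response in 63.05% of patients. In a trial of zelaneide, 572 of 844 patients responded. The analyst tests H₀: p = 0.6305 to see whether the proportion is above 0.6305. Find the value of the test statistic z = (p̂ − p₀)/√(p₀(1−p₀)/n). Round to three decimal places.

z = 2.842

p̂ = 572/844 ≈ 0.677725.
Standard error under H₀: √(0.6305×0.3695/844) = 0.016614.
z = (0.677725 − 0.6305)/0.016614 = 0.047225/0.016614 = 2.842.
p-value = P(Z > 2.842) ≈ 0.0022.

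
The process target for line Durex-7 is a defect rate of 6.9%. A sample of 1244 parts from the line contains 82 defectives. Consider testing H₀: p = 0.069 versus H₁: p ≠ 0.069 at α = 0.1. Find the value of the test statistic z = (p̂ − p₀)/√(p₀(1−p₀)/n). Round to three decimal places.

z = -0.429

p̂ = 82/1244 = 0.065916.
Under H₀, SE = √(0.069·0.931/1244) = √(5.16391e-05) = 0.007186.
z = (0.065916 − 0.069)/0.007186 = -0.003084/0.007186 = -0.429.
Two-sided p-value ≈ 2·Φ(−0.429) = 0.6678. With α = 0.1, fail to reject H₀.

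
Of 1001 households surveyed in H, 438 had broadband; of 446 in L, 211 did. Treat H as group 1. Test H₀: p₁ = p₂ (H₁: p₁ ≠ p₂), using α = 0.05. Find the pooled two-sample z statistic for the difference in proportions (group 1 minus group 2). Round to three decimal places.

p̂₁ = 438/1001 = 0.43756, p̂₂ = 211/446 = 0.47309.
Pooled p̂ = (438+211)/(1001+446) = 649/1447 = 0.44851.
SE = √(p̂(1−p̂)(1/n₁+1/n₂)) = √(0.44851·0.55149·0.00324115) = √(0.000801697) = 0.02831.
z = (0.43756 − 0.47309)/0.02831 = -0.03553/0.02831 = -1.255.
p-value = 2·P(Z > 1.255) ≈ 0.2095. With α = 0.05, fail to reject H₀.

z = -1.255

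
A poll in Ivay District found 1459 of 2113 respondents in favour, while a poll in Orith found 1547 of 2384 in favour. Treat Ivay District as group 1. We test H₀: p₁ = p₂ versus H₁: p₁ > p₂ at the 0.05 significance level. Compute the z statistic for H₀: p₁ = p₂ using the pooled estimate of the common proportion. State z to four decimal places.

z = 2.9559

p̂₁ = 1459/2113 ≈ 0.690487, p̂₂ = 1547/2384 ≈ 0.648909.
Pooled p̂ = (1459+1547)/(2113+2384) = 3006/4497 = 0.668446.
SE = √(0.221626 × 0.000892724) = 0.014066.
z = (0.690487 − 0.648909)/0.014066 = 0.041578/0.014066 = 2.9559.
p-value = P(Z > 2.956) ≈ 0.0016; since p < α = 0.05, reject H₀.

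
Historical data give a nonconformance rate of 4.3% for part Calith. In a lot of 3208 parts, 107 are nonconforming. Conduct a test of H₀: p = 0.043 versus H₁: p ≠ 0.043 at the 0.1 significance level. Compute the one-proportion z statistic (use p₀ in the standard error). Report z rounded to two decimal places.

z = -2.69

p̂ = 107/3208 = 0.033354.
Standard error under H₀: √(0.043×0.957/3208) = 0.003582.
z = (0.033354 − 0.043)/0.003582 = -0.009646/0.003582 = -2.69.
p-value = 2·P(Z > 2.693) ≈ 0.0071; since p < α = 0.1, reject H₀.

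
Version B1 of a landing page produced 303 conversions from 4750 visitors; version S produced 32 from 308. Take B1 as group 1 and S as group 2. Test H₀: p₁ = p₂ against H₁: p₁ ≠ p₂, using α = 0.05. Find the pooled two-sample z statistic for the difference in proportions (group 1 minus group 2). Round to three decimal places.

p̂₁ = 303/4750 ≈ 0.063789, p̂₂ = 32/308 ≈ 0.103896.
Pooled p̂ = (303+32)/(4750+308) = 335/5058 = 0.066232.
SE = √(0.0618451 × 0.00345728) = 0.014622.
z = (0.063789 − 0.103896)/0.014622 = -0.040107/0.014622 = -2.743.
p-value = 2·P(Z > 2.743) ≈ 0.0061. With α = 0.05, reject H₀.

z = -2.743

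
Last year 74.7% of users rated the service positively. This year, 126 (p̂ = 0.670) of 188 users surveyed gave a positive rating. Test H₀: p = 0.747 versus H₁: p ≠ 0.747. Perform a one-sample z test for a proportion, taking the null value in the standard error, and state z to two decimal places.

p̂ = 126/188 ≈ 0.6702.
SE = √(p₀(1−p₀)/n) = √(0.18899/188) = 0.0317.
z = (0.6702 − 0.747)/0.0317 = -0.0768/0.0317 = -2.42.

z = -2.42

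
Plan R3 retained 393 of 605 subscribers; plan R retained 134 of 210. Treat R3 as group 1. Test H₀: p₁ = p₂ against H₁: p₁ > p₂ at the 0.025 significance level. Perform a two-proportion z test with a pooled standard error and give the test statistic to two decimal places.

z = 0.30

p̂₁ = 393/605 ≈ 0.6496, p̂₂ = 134/210 ≈ 0.6381.
Pooled p̂ = (393+134)/(605+210) = 527/815 = 0.6466.
SE = √(0.228501 × 0.0064148) = 0.0383.
z = (0.6496 − 0.6381)/0.0383 = 0.0115/0.0383 = 0.30.
p-value = P(Z > 0.300) ≈ 0.3820, so at α = 0.025 we fail to reject H₀.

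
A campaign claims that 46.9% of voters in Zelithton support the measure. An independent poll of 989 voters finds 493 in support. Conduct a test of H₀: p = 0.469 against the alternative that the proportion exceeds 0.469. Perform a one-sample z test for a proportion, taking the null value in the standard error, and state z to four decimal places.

p̂ = 493/989 = 0.498483.
SE = √(p₀(1−p₀)/n) = √(0.24904/989) = 0.015868.
z = (0.498483 − 0.469)/0.015868 = 0.029483/0.015868 = 1.8580.
p-value = P(Z > 1.858) ≈ 0.0316.

z = 1.8580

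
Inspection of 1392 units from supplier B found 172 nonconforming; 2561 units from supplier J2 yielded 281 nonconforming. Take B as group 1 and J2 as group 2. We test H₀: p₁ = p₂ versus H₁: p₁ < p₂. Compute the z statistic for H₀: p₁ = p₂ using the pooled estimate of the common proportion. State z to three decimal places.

p̂₁ = 172/1392 = 0.123563, p̂₂ = 281/2561 = 0.109723.
Pooled p̂ = (172+281)/(1392+2561) = 453/3953 = 0.114597.
SE = √(0.101464 × 0.00110886) = 0.010607.
z = (0.123563 − 0.109723)/0.010607 = 0.013840/0.010607 = 1.305.
p-value = P(Z < 1.305) ≈ 0.9040.

z = 1.305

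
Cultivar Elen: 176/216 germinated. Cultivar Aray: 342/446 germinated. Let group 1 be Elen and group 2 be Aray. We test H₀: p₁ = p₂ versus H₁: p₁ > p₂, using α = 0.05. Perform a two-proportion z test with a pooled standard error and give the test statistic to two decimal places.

z = 1.40

p̂₁ = 176/216 = 0.8148, p̂₂ = 342/446 = 0.7668.
Pooled p̂ = (176+342)/(216+446) = 518/662 = 0.7825.
SE = √(0.170207 × 0.00687178) = 0.0342.
z = (0.8148 − 0.7668)/0.0342 = 0.0480/0.0342 = 1.40.
p-value = P(Z > 1.403) ≈ 0.0802. With α = 0.05, fail to reject H₀.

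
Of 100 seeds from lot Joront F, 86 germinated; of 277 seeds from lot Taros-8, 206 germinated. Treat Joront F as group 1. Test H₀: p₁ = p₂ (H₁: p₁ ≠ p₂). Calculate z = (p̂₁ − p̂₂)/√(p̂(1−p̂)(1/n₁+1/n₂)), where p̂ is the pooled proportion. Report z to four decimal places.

p̂₁ = 86/100 = 0.860000, p̂₂ = 206/277 = 0.743682.
Pooled p̂ = (86+206)/(100+277) = 292/377 = 0.774536.
SE = √(0.17463 × 0.0136101) = 0.048752.
z = (0.860000 − 0.743682)/0.048752 = 0.116318/0.048752 = 2.3859.
Two-sided p-value ≈ 2·Φ(−2.386) = 0.0170.

z = 2.3859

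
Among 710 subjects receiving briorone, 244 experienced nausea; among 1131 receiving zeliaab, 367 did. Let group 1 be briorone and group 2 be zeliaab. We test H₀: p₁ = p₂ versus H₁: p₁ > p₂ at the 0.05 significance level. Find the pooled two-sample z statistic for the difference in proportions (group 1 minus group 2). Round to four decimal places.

z = 0.8502

p̂₁ = 244/710 ≈ 0.343662, p̂₂ = 367/1131 ≈ 0.324492.
Pooled p̂ = (244+367)/(710+1131) = 611/1841 = 0.331885.
SE = √(p̂(1−p̂)(1/n₁+1/n₂)) = √(0.331885·0.668115·0.00229262) = √(0.00050836) = 0.022547.
z = (0.343662 − 0.324492)/0.022547 = 0.019170/0.022547 = 0.8502.
p-value = P(Z > 0.850) ≈ 0.1976, so at α = 0.05 we fail to reject H₀.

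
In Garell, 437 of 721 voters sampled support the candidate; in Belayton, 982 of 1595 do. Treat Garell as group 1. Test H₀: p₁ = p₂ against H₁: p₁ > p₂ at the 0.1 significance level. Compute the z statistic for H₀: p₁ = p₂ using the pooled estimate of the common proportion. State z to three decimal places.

p̂₁ = 437/721 = 0.60610, p̂₂ = 982/1595 = 0.61567.
Pooled p̂ = (437+982)/(721+1595) = 1419/2316 = 0.61269.
SE = √(p̂(1−p̂)(1/n₁+1/n₂)) = √(0.61269·0.38731·0.00201392) = √(0.000477904) = 0.02186.
z = (0.60610 − 0.61567)/0.02186 = -0.00957/0.02186 = -0.438.
p-value = P(Z > -0.438) ≈ 0.6692; since p > α = 0.1, fail to reject H₀.

z = -0.438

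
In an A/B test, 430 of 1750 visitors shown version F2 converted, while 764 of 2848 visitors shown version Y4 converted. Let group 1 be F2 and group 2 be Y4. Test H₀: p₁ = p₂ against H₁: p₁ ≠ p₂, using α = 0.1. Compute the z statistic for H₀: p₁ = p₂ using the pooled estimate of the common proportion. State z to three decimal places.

z = -1.693

p̂₁ = 430/1750 ≈ 0.24571, p̂₂ = 764/2848 ≈ 0.26826.
Pooled p̂ = (430+764)/(1750+2848) = 1194/4598 = 0.25968.
SE = √(0.192245 × 0.000922552) = 0.01332.
z = (0.24571 − 0.26826)/0.01332 = -0.02255/0.01332 = -1.693.
Two-sided p-value ≈ 2·Φ(−1.693) = 0.0905. With α = 0.1, reject H₀.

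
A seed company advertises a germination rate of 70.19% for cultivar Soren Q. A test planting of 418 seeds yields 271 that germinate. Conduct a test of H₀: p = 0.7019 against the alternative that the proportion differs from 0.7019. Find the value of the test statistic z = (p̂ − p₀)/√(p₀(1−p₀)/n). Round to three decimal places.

p̂ = 271/418 ≈ 0.64833.
Standard error under H₀: √(0.7019×0.2981/418) = 0.02237.
z = (0.64833 − 0.7019)/0.02237 = -0.05357/0.02237 = -2.395.
Two-sided p-value ≈ 2·Φ(−2.395) = 0.0166.

z = -2.395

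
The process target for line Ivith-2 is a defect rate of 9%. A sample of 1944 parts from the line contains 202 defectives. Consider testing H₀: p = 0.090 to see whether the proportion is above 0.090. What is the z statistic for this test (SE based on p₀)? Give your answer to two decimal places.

z = 2.14

p̂ = 202/1944 = 0.1039.
Standard error under H₀: √(0.09×0.91/1944) = 0.0065.
z = (0.1039 − 0.09)/0.0065 = 0.0139/0.0065 = 2.14.
p-value = P(Z > 2.143) ≈ 0.0161.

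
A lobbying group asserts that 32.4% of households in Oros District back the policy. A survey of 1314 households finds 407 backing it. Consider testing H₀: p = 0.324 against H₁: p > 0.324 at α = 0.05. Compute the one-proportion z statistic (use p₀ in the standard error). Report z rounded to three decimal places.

z = -1.104

p̂ = 407/1314 = 0.309741.
Standard error under H₀: √(0.324×0.676/1314) = 0.012911.
z = (0.309741 − 0.324)/0.012911 = -0.014259/0.012911 = -1.104.
p-value = P(Z > -1.104) ≈ 0.8653. With α = 0.05, fail to reject H₀.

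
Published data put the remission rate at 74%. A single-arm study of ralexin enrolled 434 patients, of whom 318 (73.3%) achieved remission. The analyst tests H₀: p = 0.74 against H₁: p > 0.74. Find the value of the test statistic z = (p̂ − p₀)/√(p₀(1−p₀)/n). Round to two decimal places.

z = -0.35

p̂ = 318/434 = 0.7327.
Standard error under H₀: √(0.74×0.26/434) = 0.0211.
z = (0.7327 − 0.74)/0.0211 = -0.0073/0.0211 = -0.35.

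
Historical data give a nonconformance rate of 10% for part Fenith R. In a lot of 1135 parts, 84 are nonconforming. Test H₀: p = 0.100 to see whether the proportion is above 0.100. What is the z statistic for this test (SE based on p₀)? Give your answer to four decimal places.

z = -2.9188

p̂ = 84/1135 = 0.0740088.
Under H₀, SE = √(0.1·0.9/1135) = √(7.92952e-05) = 0.0089048.
z = (0.0740088 − 0.1)/0.0089048 = -0.0259912/0.0089048 = -2.9188.
p-value = P(Z > -2.919) ≈ 0.9982.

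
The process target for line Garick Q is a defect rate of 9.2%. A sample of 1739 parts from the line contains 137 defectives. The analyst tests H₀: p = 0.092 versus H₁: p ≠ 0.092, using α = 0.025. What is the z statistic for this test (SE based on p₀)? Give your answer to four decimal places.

p̂ = 137/1739 = 0.0787809.
Standard error under H₀: √(0.092×0.908/1739) = 0.0069309.
z = (0.0787809 − 0.092)/0.0069309 = -0.0132191/0.0069309 = -1.9073.
p-value = 2·P(Z > 1.907) ≈ 0.0565; since p > α = 0.025, fail to reject H₀.

z = -1.9073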